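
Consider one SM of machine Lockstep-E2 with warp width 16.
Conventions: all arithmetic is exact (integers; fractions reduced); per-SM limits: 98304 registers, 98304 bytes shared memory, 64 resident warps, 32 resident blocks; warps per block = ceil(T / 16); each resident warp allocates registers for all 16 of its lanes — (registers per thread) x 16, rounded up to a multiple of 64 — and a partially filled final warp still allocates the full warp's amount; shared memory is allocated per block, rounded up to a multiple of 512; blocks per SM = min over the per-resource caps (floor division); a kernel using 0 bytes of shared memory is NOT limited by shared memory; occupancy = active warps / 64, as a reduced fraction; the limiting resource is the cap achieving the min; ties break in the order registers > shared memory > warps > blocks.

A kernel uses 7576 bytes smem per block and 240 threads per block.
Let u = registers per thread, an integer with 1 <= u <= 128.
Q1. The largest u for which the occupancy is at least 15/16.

Answer: u = 100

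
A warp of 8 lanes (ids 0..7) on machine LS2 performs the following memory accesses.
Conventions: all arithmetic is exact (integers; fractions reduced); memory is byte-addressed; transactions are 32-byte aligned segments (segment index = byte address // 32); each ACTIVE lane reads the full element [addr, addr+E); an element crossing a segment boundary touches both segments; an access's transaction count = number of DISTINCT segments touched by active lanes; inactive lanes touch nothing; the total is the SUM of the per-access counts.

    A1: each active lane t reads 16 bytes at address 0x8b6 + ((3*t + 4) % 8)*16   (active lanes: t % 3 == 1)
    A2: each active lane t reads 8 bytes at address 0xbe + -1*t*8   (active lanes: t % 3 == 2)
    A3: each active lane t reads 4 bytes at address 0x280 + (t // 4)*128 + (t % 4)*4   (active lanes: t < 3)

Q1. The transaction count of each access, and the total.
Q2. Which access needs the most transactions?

A1: 3 transactions
A2: 2 transactions
A3: 1 transaction

Answer: 3,2,1; total 6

Answer: A1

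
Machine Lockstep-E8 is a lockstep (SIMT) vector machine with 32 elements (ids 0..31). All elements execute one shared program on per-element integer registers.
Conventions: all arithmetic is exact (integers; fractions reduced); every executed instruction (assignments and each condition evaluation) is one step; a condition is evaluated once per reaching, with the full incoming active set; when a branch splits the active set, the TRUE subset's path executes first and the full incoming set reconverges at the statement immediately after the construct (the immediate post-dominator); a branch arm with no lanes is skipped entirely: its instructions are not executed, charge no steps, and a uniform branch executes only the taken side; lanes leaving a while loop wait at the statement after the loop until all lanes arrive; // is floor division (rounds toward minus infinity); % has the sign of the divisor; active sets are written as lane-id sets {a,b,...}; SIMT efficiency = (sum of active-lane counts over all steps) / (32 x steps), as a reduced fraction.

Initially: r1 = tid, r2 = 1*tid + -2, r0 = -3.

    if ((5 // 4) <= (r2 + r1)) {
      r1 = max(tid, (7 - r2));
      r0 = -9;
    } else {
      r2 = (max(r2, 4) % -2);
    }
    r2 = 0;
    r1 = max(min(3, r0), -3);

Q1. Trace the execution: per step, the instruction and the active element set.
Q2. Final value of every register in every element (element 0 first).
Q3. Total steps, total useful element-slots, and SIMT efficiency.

step 0: eval ((5 // 4) <= (r2 + r1)) {0,1,2,3,4,5,6,7,8,9,10,11,12,13,14,15,16,17,18,19,20,21,22,23,24,25,26,27,28,29,30,31}
step 1: r1 <- max(tid, (7 - r2))     {2,3,4,5,6,7,8,9,10,11,12,13,14,15,16,17,18,19,20,21,22,23,24,25,26,27,28,29,30,31}
step 2: r0 <- -9                     {2,3,4,5,6,7,8,9,10,11,12,13,14,15,16,17,18,19,20,21,22,23,24,25,26,27,28,29,30,31}
step 3: r2 <- (max(r2, 4) % -2)      {0,1}
step 4: r2 <- 0                      {0,1,2,3,4,5,6,7,8,9,10,11,12,13,14,15,16,17,18,19,20,21,22,23,24,25,26,27,28,29,30,31}
step 5: r1 <- max(min(3, r0), -3)    {0,1,2,3,4,5,6,7,8,9,10,11,12,13,14,15,16,17,18,19,20,21,22,23,24,25,26,27,28,29,30,31}

Answer: 6 steps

r1: -3,-3,-3,-3,-3,-3,-3,-3,-3,-3,-3,-3,-3,-3,-3,-3,-3,-3,-3,-3,-3,-3,-3,-3,-3,-3,-3,-3,-3,-3,-3,-3
r2: 0,0,0,0,0,0,0,0,0,0,0,0,0,0,0,0,0,0,0,0,0,0,0,0,0,0,0,0,0,0,0,0
r0: -3,-3,-9,-9,-9,-9,-9,-9,-9,-9,-9,-9,-9,-9,-9,-9,-9,-9,-9,-9,-9,-9,-9,-9,-9,-9,-9,-9,-9,-9,-9,-9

steps = 6; useful = 158; efficiency = 158/192 = 79/96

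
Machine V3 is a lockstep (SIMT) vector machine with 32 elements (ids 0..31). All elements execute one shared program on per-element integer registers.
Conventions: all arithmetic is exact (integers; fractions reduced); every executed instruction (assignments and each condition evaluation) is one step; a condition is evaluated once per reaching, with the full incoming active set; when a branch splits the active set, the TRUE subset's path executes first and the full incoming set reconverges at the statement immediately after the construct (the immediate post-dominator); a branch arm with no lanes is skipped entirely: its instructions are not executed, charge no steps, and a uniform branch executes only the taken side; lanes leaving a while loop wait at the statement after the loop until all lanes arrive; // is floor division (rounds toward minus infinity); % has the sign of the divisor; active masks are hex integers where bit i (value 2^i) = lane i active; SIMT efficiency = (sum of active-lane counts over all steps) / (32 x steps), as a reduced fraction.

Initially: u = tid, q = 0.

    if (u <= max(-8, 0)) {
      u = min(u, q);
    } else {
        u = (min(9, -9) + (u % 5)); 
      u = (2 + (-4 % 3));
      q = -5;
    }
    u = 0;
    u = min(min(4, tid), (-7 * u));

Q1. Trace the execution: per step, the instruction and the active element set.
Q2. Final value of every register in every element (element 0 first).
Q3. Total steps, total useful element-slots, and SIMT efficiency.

step 0: eval (u <= max(-8, 0))       0xffffffff
step 1: u <- min(u, q)               0x00000001
step 2: u <- (min(9, -9) + (u % 5))  0xfffffffe
step 3: u <- (2 + (-4 % 3))          0xfffffffe
step 4: q <- -5                      0xfffffffe
step 5: u <- 0                       0xffffffff
step 6: u <- min(min(4, tid), (-7 * u)) 0xffffffff

Answer: 7 steps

u: 0,0,0,0,0,0,0,0,0,0,0,0,0,0,0,0,0,0,0,0,0,0,0,0,0,0,0,0,0,0,0,0
q: 0,-5,-5,-5,-5,-5,-5,-5,-5,-5,-5,-5,-5,-5,-5,-5,-5,-5,-5,-5,-5,-5,-5,-5,-5,-5,-5,-5,-5,-5,-5,-5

steps = 7; useful = 190; efficiency = 190/224 = 95/112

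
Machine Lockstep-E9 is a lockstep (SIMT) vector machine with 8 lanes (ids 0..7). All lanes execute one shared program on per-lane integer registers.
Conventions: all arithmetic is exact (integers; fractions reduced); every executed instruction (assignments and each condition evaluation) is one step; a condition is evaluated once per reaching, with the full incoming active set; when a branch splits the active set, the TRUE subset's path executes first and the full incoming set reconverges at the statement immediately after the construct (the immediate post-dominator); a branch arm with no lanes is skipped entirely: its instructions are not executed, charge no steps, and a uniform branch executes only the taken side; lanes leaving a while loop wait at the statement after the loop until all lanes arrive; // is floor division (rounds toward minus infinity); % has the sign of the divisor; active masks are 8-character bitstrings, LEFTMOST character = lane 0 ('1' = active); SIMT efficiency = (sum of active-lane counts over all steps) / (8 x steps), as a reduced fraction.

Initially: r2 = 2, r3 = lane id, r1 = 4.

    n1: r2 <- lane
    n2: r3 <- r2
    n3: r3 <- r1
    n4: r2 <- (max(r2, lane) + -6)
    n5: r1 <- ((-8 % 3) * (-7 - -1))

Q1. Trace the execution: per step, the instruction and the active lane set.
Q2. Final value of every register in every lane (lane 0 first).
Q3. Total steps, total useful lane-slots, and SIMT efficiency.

step 0: r2 <- lane                   11111111
step 1: r3 <- r2                     11111111
step 2: r3 <- r1                     11111111
step 3: r2 <- (max(r2, lane) + -6)   11111111
step 4: r1 <- ((-8 % 3) * (-7 - -1)) 11111111

Answer: 5 steps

r2: -6,-5,-4,-3,-2,-1,0,1
r3: 4,4,4,4,4,4,4,4
r1: -6,-6,-6,-6,-6,-6,-6,-6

steps = 5; useful = 40; efficiency = 40/40 = 1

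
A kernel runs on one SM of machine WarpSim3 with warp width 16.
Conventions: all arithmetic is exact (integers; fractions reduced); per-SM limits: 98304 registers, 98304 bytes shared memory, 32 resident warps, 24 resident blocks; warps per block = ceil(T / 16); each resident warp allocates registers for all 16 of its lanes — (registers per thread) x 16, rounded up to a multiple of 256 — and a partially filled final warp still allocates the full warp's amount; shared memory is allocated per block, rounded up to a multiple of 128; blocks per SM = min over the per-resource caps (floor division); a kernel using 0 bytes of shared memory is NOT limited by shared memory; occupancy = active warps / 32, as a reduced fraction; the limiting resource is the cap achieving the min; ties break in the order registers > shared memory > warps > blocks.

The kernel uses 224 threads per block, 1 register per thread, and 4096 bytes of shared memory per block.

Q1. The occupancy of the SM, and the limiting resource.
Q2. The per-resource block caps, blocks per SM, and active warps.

Answer: occupancy 7/8, limited by warps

registers: 27 blocks
shared memory: 24 blocks
warps: 2 blocks
blocks: 24 blocks

Answer: 2 blocks, 28 active warps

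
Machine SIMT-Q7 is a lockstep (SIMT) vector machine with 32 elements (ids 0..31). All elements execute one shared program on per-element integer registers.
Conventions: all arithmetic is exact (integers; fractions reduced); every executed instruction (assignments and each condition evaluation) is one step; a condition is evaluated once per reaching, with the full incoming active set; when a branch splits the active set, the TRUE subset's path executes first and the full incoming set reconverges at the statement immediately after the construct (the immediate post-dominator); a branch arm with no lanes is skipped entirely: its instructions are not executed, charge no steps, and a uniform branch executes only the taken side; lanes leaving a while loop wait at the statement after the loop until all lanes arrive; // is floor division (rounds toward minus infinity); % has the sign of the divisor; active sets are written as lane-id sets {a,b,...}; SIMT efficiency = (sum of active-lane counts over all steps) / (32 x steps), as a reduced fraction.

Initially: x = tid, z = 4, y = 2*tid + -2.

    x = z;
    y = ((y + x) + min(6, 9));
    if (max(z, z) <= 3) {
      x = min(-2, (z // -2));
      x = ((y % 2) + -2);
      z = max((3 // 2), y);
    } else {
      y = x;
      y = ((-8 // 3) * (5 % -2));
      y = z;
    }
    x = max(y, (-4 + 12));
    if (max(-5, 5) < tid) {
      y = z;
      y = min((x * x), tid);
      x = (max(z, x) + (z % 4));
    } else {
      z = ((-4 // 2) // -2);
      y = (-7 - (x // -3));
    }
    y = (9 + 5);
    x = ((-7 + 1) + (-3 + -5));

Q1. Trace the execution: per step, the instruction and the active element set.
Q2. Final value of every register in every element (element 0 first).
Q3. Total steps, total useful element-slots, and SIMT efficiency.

step 0: x <- z                       {0,1,2,3,4,5,6,7,8,9,10,11,12,13,14,15,16,17,18,19,20,21,22,23,24,25,26,27,28,29,30,31}
step 1: y <- ((y + x) + min(6, 9))   {0,1,2,3,4,5,6,7,8,9,10,11,12,13,14,15,16,17,18,19,20,21,22,23,24,25,26,27,28,29,30,31}
step 2: eval (max(z, z) <= 3)        {0,1,2,3,4,5,6,7,8,9,10,11,12,13,14,15,16,17,18,19,20,21,22,23,24,25,26,27,28,29,30,31}
step 3: y <- x                       {0,1,2,3,4,5,6,7,8,9,10,11,12,13,14,15,16,17,18,19,20,21,22,23,24,25,26,27,28,29,30,31}
step 4: y <- ((-8 // 3) * (5 % -2))  {0,1,2,3,4,5,6,7,8,9,10,11,12,13,14,15,16,17,18,19,20,21,22,23,24,25,26,27,28,29,30,31}
step 5: y <- z                       {0,1,2,3,4,5,6,7,8,9,10,11,12,13,14,15,16,17,18,19,20,21,22,23,24,25,26,27,28,29,30,31}
step 6: x <- max(y, (-4 + 12))       {0,1,2,3,4,5,6,7,8,9,10,11,12,13,14,15,16,17,18,19,20,21,22,23,24,25,26,27,28,29,30,31}
step 7: eval (max(-5, 5) < tid)      {0,1,2,3,4,5,6,7,8,9,10,11,12,13,14,15,16,17,18,19,20,21,22,23,24,25,26,27,28,29,30,31}
step 8: y <- z                       {6,7,8,9,10,11,12,13,14,15,16,17,18,19,20,21,22,23,24,25,26,27,28,29,30,31}
step 9: y <- min((x * x), tid)       {6,7,8,9,10,11,12,13,14,15,16,17,18,19,20,21,22,23,24,25,26,27,28,29,30,31}
step 10: x <- (max(z, x) + (z % 4))   {6,7,8,9,10,11,12,13,14,15,16,17,18,19,20,21,22,23,24,25,26,27,28,29,30,31}
step 11: z <- ((-4 // 2) // -2)       {0,1,2,3,4,5}
step 12: y <- (-7 - (x // -3))        {0,1,2,3,4,5}
step 13: y <- (9 + 5)                 {0,1,2,3,4,5,6,7,8,9,10,11,12,13,14,15,16,17,18,19,20,21,22,23,24,25,26,27,28,29,30,31}
step 14: x <- ((-7 + 1) + (-3 + -5))  {0,1,2,3,4,5,6,7,8,9,10,11,12,13,14,15,16,17,18,19,20,21,22,23,24,25,26,27,28,29,30,31}

Answer: 15 steps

x: -14,-14,-14,-14,-14,-14,-14,-14,-14,-14,-14,-14,-14,-14,-14,-14,-14,-14,-14,-14,-14,-14,-14,-14,-14,-14,-14,-14,-14,-14,-14,-14
z: 1,1,1,1,1,1,4,4,4,4,4,4,4,4,4,4,4,4,4,4,4,4,4,4,4,4,4,4,4,4,4,4
y: 14,14,14,14,14,14,14,14,14,14,14,14,14,14,14,14,14,14,14,14,14,14,14,14,14,14,14,14,14,14,14,14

steps = 15; useful = 410; efficiency = 410/480 = 41/48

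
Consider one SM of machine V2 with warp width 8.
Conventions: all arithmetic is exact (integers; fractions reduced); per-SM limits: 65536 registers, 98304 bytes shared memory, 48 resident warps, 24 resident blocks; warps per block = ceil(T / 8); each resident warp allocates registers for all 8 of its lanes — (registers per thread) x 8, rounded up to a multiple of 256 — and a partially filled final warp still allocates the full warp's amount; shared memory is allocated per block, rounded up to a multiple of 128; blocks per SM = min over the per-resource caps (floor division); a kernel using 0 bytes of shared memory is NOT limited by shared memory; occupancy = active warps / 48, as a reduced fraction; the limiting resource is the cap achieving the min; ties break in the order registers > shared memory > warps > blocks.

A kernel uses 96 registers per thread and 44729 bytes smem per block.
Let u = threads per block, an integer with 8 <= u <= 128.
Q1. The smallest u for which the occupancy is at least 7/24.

Answer: u = 49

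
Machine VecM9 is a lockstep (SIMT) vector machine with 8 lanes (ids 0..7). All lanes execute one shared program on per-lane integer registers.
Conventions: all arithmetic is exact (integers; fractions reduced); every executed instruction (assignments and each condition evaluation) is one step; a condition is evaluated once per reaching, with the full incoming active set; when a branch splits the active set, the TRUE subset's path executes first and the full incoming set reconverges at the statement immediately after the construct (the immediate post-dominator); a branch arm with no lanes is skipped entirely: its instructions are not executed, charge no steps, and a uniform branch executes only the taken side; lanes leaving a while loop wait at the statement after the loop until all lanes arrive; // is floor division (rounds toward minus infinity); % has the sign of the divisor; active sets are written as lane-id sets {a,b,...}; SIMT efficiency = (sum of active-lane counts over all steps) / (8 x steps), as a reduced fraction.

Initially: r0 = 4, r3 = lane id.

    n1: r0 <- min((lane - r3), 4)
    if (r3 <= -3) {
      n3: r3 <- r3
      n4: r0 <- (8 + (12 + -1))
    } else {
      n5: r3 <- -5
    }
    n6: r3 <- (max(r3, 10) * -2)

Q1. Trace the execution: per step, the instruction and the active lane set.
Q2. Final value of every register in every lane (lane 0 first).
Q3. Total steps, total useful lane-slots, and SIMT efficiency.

step 0: r0 <- min((lane - r3), 4)    {0,1,2,3,4,5,6,7}
step 1: eval (r3 <= -3)              {0,1,2,3,4,5,6,7}
step 2: r3 <- -5                     {0,1,2,3,4,5,6,7}
step 3: r3 <- (max(r3, 10) * -2)     {0,1,2,3,4,5,6,7}

Answer: 4 steps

r0: 0,0,0,0,0,0,0,0
r3: -20,-20,-20,-20,-20,-20,-20,-20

steps = 4; useful = 32; efficiency = 32/32 = 1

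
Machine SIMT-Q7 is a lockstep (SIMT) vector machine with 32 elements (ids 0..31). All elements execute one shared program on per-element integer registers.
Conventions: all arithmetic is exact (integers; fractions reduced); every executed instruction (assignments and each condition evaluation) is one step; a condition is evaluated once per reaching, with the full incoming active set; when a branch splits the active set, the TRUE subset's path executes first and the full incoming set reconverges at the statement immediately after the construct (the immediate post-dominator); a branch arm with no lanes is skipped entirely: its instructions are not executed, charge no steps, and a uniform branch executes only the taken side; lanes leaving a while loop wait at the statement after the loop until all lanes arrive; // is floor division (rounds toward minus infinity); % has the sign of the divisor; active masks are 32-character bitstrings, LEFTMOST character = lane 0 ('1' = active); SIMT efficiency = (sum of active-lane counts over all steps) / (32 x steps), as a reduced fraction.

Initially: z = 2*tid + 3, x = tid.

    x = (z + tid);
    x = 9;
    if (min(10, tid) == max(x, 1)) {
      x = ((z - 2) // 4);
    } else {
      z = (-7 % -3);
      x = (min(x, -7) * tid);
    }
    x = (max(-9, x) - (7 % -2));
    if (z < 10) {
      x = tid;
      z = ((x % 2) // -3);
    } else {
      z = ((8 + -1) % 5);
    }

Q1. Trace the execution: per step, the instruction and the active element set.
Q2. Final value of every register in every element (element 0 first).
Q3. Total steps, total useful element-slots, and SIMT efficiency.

step 0: x <- (z + tid)               11111111111111111111111111111111
step 1: x <- 9                       11111111111111111111111111111111
step 2: eval (min(10, tid) == max(x, 1)) 11111111111111111111111111111111
step 3: x <- ((z - 2) // 4)          00000000010000000000000000000000
step 4: z <- (-7 % -3)               11111111101111111111111111111111
step 5: x <- (min(x, -7) * tid)      11111111101111111111111111111111
step 6: x <- (max(-9, x) - (7 % -2)) 11111111111111111111111111111111
step 7: eval (z < 10)                11111111111111111111111111111111
step 8: x <- tid                     11111111101111111111111111111111
step 9: z <- ((x % 2) // -3)         11111111101111111111111111111111
step 10: z <- ((8 + -1) % 5)          00000000010000000000000000000000

Answer: 11 steps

z: 0,-1,0,-1,0,-1,0,-1,0,2,0,-1,0,-1,0,-1,0,-1,0,-1,0,-1,0,-1,0,-1,0,-1,0,-1,0,-1
x: 0,1,2,3,4,5,6,7,8,5,10,11,12,13,14,15,16,17,18,19,20,21,22,23,24,25,26,27,28,29,30,31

steps = 11; useful = 286; efficiency = 286/352 = 13/16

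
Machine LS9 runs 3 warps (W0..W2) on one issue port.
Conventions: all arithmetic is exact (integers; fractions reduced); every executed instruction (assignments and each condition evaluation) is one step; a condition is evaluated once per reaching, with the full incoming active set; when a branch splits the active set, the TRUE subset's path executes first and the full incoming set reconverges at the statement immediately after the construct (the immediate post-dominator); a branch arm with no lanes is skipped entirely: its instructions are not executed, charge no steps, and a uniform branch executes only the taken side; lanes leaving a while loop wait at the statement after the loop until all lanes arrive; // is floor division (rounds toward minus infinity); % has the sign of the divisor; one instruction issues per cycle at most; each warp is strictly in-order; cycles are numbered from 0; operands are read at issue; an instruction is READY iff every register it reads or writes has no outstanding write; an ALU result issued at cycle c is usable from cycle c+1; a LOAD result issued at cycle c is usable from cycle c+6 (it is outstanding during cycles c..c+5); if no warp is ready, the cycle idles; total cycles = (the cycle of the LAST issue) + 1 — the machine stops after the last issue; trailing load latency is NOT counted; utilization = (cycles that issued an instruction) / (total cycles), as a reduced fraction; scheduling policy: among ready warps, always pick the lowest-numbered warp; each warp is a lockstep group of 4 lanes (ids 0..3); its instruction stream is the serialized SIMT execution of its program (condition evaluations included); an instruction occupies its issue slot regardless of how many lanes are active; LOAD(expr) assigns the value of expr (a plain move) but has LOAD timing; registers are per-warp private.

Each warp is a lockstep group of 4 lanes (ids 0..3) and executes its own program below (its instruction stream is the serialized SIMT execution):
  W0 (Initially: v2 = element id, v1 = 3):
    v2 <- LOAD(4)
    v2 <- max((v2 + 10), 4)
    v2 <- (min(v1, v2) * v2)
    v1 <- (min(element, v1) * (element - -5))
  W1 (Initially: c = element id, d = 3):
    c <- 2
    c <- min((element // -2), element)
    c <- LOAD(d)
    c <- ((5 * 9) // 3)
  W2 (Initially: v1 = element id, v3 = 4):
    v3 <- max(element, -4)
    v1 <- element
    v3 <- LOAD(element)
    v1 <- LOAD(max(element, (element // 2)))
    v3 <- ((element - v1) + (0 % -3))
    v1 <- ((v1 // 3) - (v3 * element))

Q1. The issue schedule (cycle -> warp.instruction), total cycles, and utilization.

cycle 0: W0.I0
cycle 1: W1.I0
cycle 2: W1.I1
cycle 3: W1.I2
cycle 4: W2.I0
cycle 5: W2.I1
cycle 6: W0.I1
cycle 7: W0.I2
cycle 8: W0.I3
cycle 9: W1.I3
cycle 10: W2.I2
cycle 11: W2.I3
cycle 12: idle
cycle 13: idle
cycle 14: idle
cycle 15: idle
cycle 16: idle
cycle 17: W2.I4
cycle 18: W2.I5

Answer: 19 cycles, utilization 14/19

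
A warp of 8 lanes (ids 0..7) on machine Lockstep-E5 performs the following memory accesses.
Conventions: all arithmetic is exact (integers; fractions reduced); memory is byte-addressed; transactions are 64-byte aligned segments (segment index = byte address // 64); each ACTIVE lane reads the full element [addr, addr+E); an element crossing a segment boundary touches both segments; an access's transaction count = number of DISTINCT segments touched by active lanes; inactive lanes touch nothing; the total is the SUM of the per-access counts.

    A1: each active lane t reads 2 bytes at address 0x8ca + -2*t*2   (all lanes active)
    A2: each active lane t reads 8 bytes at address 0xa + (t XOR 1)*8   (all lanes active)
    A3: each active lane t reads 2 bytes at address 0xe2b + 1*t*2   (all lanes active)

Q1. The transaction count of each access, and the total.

A1: 2 transactions
A2: 2 transactions
A3: 1 transaction

Answer: 2,2,1; total 5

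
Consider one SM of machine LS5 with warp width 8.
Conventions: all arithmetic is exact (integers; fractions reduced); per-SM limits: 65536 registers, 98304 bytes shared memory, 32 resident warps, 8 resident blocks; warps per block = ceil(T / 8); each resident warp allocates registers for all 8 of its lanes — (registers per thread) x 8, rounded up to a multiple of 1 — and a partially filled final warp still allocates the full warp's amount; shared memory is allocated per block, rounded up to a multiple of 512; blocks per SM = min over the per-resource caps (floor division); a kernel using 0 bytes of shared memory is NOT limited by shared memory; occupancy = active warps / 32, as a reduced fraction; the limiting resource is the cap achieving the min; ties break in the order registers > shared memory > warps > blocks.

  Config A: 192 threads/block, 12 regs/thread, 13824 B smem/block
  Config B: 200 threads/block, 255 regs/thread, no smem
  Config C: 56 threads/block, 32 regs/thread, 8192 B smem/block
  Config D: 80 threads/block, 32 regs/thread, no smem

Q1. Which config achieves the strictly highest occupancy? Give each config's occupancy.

occupancies: A 3/4, B 25/32, C 7/8, D 15/16

Answer: D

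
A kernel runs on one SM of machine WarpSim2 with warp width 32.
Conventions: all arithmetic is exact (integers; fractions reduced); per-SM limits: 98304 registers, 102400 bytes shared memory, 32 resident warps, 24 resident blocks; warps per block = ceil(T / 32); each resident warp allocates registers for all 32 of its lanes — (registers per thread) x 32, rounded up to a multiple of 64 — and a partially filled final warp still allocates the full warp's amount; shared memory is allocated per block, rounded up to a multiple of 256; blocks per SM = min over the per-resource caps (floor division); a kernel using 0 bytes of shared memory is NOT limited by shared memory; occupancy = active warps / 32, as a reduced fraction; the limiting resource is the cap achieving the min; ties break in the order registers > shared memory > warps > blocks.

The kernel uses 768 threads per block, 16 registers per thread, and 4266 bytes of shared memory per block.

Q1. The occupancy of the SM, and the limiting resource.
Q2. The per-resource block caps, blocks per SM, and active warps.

Answer: occupancy 3/4, limited by warps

registers: 8 blocks
shared memory: 23 blocks
warps: 1 block
blocks: 24 blocks

Answer: 1 block, 24 active warps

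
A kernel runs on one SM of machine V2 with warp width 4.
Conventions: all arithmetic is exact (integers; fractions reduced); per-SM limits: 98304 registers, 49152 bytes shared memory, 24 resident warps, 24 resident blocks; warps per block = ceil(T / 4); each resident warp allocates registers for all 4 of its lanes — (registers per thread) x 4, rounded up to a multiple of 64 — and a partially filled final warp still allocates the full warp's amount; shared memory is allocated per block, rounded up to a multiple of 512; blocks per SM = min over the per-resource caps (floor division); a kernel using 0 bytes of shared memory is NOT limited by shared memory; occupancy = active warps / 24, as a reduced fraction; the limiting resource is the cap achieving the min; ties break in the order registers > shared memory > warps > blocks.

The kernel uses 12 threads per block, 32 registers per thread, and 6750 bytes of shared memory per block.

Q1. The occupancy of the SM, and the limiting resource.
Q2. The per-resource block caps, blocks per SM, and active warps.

Answer: occupancy 3/4, limited by shared memory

registers: 256 blocks
shared memory: 6 blocks
warps: 8 blocks
blocks: 24 blocks

Answer: 6 blocks, 18 active warps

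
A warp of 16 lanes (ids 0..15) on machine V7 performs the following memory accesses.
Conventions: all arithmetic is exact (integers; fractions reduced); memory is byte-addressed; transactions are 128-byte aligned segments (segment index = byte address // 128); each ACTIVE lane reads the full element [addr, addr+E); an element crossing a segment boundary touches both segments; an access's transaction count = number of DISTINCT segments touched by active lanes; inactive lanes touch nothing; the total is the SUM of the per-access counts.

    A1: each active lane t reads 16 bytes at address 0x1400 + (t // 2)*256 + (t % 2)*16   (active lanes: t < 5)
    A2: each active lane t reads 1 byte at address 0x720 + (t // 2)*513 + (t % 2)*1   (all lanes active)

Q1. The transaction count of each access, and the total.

A1: 3 transactions
A2: 8 transactions

Answer: 3,8; total 11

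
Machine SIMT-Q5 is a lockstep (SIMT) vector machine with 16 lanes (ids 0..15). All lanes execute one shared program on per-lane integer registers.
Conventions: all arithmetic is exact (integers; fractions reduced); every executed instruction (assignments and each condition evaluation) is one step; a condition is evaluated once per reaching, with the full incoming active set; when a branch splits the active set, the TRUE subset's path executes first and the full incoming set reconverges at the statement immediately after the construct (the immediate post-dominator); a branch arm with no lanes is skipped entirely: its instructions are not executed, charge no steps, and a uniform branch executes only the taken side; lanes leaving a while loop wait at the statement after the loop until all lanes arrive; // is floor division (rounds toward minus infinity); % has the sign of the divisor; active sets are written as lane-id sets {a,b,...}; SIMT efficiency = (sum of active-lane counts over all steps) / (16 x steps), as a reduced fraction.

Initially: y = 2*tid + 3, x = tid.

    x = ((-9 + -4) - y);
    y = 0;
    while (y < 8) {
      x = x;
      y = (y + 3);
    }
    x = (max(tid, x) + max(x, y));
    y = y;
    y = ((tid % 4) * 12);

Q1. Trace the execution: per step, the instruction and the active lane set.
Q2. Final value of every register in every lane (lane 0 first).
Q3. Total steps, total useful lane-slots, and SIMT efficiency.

step 0: x <- ((-9 + -4) - y)         {0,1,2,3,4,5,6,7,8,9,10,11,12,13,14,15}
step 1: y <- 0                       {0,1,2,3,4,5,6,7,8,9,10,11,12,13,14,15}
step 2: eval (y < 8)                 {0,1,2,3,4,5,6,7,8,9,10,11,12,13,14,15}
step 3: x <- x                       {0,1,2,3,4,5,6,7,8,9,10,11,12,13,14,15}
step 4: y <- (y + 3)                 {0,1,2,3,4,5,6,7,8,9,10,11,12,13,14,15}
step 5: eval (y < 8)                 {0,1,2,3,4,5,6,7,8,9,10,11,12,13,14,15}
step 6: x <- x                       {0,1,2,3,4,5,6,7,8,9,10,11,12,13,14,15}
step 7: y <- (y + 3)                 {0,1,2,3,4,5,6,7,8,9,10,11,12,13,14,15}
step 8: eval (y < 8)                 {0,1,2,3,4,5,6,7,8,9,10,11,12,13,14,15}
step 9: x <- x                       {0,1,2,3,4,5,6,7,8,9,10,11,12,13,14,15}
step 10: y <- (y + 3)                 {0,1,2,3,4,5,6,7,8,9,10,11,12,13,14,15}
step 11: eval (y < 8)                 {0,1,2,3,4,5,6,7,8,9,10,11,12,13,14,15}
step 12: x <- (max(tid, x) + max(x, y)) {0,1,2,3,4,5,6,7,8,9,10,11,12,13,14,15}
step 13: y <- y                       {0,1,2,3,4,5,6,7,8,9,10,11,12,13,14,15}
step 14: y <- ((tid % 4) * 12)        {0,1,2,3,4,5,6,7,8,9,10,11,12,13,14,15}

Answer: 15 steps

y: 0,12,24,36,0,12,24,36,0,12,24,36,0,12,24,36
x: 9,10,11,12,13,14,15,16,17,18,19,20,21,22,23,24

steps = 15; useful = 240; efficiency = 240/240 = 1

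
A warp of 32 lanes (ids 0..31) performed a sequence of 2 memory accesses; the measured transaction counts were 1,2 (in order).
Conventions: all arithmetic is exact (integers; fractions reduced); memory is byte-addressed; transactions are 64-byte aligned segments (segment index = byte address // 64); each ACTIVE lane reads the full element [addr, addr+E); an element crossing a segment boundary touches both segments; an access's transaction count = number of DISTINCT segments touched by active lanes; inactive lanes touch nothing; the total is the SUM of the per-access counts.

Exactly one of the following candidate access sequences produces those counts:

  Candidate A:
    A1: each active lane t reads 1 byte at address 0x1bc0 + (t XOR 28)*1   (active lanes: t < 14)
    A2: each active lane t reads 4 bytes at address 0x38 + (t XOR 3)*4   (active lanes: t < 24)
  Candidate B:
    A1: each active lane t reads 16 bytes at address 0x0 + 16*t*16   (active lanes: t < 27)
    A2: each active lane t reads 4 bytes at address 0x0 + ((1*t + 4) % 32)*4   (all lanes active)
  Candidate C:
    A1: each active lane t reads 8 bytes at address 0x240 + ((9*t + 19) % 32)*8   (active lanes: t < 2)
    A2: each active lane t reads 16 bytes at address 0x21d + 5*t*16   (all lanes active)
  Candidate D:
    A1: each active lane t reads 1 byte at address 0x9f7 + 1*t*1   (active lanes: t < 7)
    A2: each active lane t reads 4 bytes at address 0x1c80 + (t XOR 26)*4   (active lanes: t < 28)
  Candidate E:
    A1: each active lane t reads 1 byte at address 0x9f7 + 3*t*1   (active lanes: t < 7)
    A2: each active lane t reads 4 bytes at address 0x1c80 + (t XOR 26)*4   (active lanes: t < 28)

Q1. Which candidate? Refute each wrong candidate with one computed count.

A: A2 gives 3 transactions, not 2
B: A1 gives 27 transactions, not 1
C: A1 gives 2 transactions, not 1
E: A1 gives 2 transactions, not 1
D: all counts match (1,2)

Answer: D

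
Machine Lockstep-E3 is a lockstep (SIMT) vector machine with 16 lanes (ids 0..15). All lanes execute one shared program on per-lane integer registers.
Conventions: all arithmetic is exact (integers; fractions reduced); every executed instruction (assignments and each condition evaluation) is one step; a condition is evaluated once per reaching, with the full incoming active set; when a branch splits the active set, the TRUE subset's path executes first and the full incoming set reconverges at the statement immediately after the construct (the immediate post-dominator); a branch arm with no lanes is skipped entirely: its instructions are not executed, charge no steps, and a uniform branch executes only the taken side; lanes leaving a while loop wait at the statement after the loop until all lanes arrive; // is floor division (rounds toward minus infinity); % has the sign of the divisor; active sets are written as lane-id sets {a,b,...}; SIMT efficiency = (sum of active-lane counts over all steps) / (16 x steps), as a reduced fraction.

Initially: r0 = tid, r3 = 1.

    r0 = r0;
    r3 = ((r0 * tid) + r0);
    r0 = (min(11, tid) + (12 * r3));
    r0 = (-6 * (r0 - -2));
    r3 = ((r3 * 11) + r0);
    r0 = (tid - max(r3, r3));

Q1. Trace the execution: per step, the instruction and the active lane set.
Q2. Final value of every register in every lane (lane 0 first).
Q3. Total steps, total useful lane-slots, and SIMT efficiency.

step 0: r0 <- r0                     {0,1,2,3,4,5,6,7,8,9,10,11,12,13,14,15}
step 1: r3 <- ((r0 * tid) + r0)      {0,1,2,3,4,5,6,7,8,9,10,11,12,13,14,15}
step 2: r0 <- (min(11, tid) + (12 * r3)) {0,1,2,3,4,5,6,7,8,9,10,11,12,13,14,15}
step 3: r0 <- (-6 * (r0 - -2))       {0,1,2,3,4,5,6,7,8,9,10,11,12,13,14,15}
step 4: r3 <- ((r3 * 11) + r0)       {0,1,2,3,4,5,6,7,8,9,10,11,12,13,14,15}
step 5: r0 <- (tid - max(r3, r3))    {0,1,2,3,4,5,6,7,8,9,10,11,12,13,14,15}

Answer: 6 steps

r0: 12,141,392,765,1260,1877,2616,3477,4460,5565,6792,8141,9606,11193,12902,14733
r3: -12,-140,-390,-762,-1256,-1872,-2610,-3470,-4452,-5556,-6782,-8130,-9594,-11180,-12888,-14718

steps = 6; useful = 96; efficiency = 96/96 = 1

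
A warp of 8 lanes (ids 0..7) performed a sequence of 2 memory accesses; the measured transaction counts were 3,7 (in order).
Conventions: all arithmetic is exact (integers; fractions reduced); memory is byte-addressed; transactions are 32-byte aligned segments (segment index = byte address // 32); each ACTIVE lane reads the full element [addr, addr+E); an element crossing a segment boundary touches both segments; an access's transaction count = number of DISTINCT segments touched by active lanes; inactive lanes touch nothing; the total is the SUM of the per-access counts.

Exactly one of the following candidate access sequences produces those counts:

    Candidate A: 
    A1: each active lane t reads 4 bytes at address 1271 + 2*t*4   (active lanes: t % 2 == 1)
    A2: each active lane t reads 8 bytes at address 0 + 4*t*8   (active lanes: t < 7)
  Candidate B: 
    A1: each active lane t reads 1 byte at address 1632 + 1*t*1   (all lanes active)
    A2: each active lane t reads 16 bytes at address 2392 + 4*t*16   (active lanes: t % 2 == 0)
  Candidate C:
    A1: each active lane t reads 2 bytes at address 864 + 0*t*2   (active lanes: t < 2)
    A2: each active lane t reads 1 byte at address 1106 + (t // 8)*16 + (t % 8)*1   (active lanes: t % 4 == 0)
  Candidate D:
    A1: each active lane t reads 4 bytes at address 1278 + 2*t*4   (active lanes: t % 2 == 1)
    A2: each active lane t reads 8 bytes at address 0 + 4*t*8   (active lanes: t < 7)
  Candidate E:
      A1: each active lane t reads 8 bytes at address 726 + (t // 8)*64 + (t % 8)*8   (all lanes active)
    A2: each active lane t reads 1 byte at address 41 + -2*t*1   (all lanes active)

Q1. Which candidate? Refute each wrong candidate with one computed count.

B: A1 gives 1 transaction, not 3
C: A1 gives 1 transaction, not 3
D: A1 gives 2 transactions, not 3
E: A2 gives 2 transactions, not 7
A: all counts match (3,7)

Answer: A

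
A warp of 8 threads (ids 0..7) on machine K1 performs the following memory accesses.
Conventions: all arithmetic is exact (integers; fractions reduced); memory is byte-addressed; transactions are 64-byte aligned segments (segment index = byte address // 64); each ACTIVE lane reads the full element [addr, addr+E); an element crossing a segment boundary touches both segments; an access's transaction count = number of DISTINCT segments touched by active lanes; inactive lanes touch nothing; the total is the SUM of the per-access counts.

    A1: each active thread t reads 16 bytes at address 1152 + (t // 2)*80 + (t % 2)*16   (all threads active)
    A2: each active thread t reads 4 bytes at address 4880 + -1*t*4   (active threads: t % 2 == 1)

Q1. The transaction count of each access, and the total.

A1: 5 transactions
A2: 2 transactions

Answer: 5,2; total 7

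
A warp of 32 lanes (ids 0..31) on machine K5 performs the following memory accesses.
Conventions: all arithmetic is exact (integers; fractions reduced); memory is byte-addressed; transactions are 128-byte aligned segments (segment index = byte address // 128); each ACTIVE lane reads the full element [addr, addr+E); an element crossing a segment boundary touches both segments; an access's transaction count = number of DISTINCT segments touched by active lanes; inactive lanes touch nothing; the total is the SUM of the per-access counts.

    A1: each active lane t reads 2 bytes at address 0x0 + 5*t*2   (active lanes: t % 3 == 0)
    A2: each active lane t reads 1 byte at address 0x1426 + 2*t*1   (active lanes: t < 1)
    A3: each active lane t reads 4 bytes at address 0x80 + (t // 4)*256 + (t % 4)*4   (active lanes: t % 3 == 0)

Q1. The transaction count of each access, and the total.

A1: 3 transactions
A2: 1 transaction
A3: 8 transactions

Answer: 3,1,8; total 12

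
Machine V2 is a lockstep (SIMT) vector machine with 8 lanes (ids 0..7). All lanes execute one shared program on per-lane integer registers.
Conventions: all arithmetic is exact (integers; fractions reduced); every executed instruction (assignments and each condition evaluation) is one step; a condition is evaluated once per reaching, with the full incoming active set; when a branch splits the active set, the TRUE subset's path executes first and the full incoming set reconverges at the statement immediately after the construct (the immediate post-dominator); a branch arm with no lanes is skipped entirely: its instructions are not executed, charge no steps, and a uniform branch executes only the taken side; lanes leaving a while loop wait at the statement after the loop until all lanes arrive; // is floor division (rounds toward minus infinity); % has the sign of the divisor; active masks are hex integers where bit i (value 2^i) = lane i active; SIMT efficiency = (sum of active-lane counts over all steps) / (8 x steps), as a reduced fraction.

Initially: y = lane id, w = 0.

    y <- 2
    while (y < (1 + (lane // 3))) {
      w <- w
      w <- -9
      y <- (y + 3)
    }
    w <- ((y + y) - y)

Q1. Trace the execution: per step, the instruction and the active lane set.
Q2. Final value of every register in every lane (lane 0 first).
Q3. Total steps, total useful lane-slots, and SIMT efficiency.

step 0: y <- 2                       0xff
step 1: eval (y < (1 + (lane // 3))) 0xff
step 2: w <- w                       0xc0
step 3: w <- -9                      0xc0
step 4: y <- (y + 3)                 0xc0
step 5: eval (y < (1 + (lane // 3))) 0xc0
step 6: w <- ((y + y) - y)           0xff

Answer: 7 steps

y: 2,2,2,2,2,2,5,5
w: 2,2,2,2,2,2,5,5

steps = 7; useful = 32; efficiency = 32/56 = 4/7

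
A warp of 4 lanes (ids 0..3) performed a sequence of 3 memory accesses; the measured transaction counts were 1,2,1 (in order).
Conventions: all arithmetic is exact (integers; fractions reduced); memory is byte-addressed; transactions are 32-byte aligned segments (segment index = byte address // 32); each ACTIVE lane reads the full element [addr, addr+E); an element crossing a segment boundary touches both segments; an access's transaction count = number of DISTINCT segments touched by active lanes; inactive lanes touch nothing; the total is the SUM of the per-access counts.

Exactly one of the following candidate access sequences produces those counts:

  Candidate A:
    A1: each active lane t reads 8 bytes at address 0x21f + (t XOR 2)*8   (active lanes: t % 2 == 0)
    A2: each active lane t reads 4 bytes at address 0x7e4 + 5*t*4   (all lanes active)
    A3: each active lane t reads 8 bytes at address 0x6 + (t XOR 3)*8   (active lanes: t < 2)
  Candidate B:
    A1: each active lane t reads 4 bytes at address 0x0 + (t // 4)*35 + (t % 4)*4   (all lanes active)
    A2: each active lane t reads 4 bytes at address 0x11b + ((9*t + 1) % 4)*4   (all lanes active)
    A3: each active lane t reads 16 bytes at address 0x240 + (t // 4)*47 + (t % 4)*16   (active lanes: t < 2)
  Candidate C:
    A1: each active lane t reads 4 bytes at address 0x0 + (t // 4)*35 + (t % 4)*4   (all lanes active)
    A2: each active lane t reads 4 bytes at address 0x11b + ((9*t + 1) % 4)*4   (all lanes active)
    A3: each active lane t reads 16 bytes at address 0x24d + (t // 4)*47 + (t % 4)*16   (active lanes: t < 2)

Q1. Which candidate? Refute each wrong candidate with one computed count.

A: A1 gives 2 transactions, not 1
C: A3 gives 2 transactions, not 1
B: all counts match (1,2,1)

Answer: B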